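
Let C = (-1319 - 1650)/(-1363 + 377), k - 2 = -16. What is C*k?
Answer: -20783/493 ≈ -42.156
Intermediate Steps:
k = -14 (k = 2 - 16 = -14)
C = 2969/986 (C = -2969/(-986) = -2969*(-1/986) = 2969/986 ≈ 3.0112)
C*k = (2969/986)*(-14) = -20783/493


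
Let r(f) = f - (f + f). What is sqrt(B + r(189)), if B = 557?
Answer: 4*sqrt(23) ≈ 19.183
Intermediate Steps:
r(f) = -f (r(f) = f - 2*f = -f)
sqrt(B + r(189)) = sqrt(557 - 1*189) = sqrt(557 - 189) = sqrt(368) = 4*sqrt(23)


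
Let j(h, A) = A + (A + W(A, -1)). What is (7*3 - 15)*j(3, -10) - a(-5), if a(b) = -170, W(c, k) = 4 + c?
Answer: 14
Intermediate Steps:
j(h, A) = 4 + 3*A (j(h, A) = A + (A + (4 + A)) = A + (4 + 2*A) = 4 + 3*A)
(7*3 - 15)*j(3, -10) - a(-5) = (7*3 - 15)*(4 + 3*(-10)) - 1*(-170) = (21 - 15)*(4 - 30) + 170 = 6*(-26) + 170 = -156 + 170 = 14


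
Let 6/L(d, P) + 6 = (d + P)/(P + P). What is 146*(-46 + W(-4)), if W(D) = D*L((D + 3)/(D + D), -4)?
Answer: -2146492/353 ≈ -6080.7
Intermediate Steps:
L(d, P) = 6/(-6 + (P + d)/(2*P)) (L(d, P) = 6/(-6 + (d + P)/(P + P)) = 6/(-6 + (P + d)/((2*P))) = 6/(-6 + (P + d)*(1/(2*P))) = 6/(-6 + (P + d)/(2*P)))
W(D) = -48*D/(44 + (3 + D)/(2*D)) (W(D) = D*(12*(-4)/((D + 3)/(D + D) - 11*(-4))) = D*(12*(-4)/((3 + D)/((2*D)) + 44)) = D*(12*(-4)/((3 + D)*(1/(2*D)) + 44)) = D*(12*(-4)/((3 + D)/(2*D) + 44)) = D*(12*(-4)/(44 + (3 + D)/(2*D))) = D*(-48/(44 + (3 + D)/(2*D))) = -48*D/(44 + (3 + D)/(2*D)))
146*(-46 + W(-4)) = 146*(-46 - 96*(-4)**2/(3 + 89*(-4))) = 146*(-46 - 96*16/(3 - 356)) = 146*(-46 - 96*16/(-353)) = 146*(-46 - 96*16*(-1/353)) = 146*(-46 + 1536/353) = 146*(-14702/353) = -2146492/353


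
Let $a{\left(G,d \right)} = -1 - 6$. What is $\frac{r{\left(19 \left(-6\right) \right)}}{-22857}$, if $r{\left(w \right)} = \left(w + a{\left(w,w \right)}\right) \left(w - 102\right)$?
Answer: $- \frac{8712}{7619} \approx -1.1435$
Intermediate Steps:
$a{\left(G,d \right)} = -7$
$r{\left(w \right)} = \left(-102 + w\right) \left(-7 + w\right)$ ($r{\left(w \right)} = \left(w - 7\right) \left(w - 102\right) = \left(-7 + w\right) \left(-102 + w\right) = \left(-102 + w\right) \left(-7 + w\right)$)
$\frac{r{\left(19 \left(-6\right) \right)}}{-22857} = \frac{714 + \left(19 \left(-6\right)\right)^{2} - 109 \cdot 19 \left(-6\right)}{-22857} = \left(714 + \left(-114\right)^{2} - -12426\right) \left(- \frac{1}{22857}\right) = \left(714 + 12996 + 12426\right) \left(- \frac{1}{22857}\right) = 26136 \left(- \frac{1}{22857}\right) = - \frac{8712}{7619}$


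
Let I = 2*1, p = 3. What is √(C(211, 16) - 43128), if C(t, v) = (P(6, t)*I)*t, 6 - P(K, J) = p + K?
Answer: 7*I*√906 ≈ 210.7*I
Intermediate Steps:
P(K, J) = 3 - K (P(K, J) = 6 - (3 + K) = 6 + (-3 - K) = 3 - K)
I = 2
C(t, v) = -6*t (C(t, v) = ((3 - 1*6)*2)*t = ((3 - 6)*2)*t = (-3*2)*t = -6*t)
√(C(211, 16) - 43128) = √(-6*211 - 43128) = √(-1266 - 43128) = √(-44394) = 7*I*√906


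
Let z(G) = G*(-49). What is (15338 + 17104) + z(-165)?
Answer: 40527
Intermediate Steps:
z(G) = -49*G
(15338 + 17104) + z(-165) = (15338 + 17104) - 49*(-165) = 32442 + 8085 = 40527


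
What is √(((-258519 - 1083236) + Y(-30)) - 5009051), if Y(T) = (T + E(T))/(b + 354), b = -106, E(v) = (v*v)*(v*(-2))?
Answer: I*√24411661729/62 ≈ 2520.0*I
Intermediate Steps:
E(v) = -2*v³ (E(v) = v²*(-2*v) = -2*v³)
Y(T) = -T³/124 + T/248 (Y(T) = (T - 2*T³)/(-106 + 354) = (T - 2*T³)/248 = (T - 2*T³)*(1/248) = -T³/124 + T/248)
√(((-258519 - 1083236) + Y(-30)) - 5009051) = √(((-258519 - 1083236) + (-1/124*(-30)³ + (1/248)*(-30))) - 5009051) = √((-1341755 + (-1/124*(-27000) - 15/124)) - 5009051) = √((-1341755 + (6750/31 - 15/124)) - 5009051) = √((-1341755 + 26985/124) - 5009051) = √(-166350635/124 - 5009051) = √(-787472959/124) = I*√24411661729/62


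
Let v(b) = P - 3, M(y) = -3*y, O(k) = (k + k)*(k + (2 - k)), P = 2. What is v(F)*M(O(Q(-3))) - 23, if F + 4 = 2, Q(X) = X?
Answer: -59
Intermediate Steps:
O(k) = 4*k (O(k) = (2*k)*2 = 4*k)
F = -2 (F = -4 + 2 = -2)
v(b) = -1 (v(b) = 2 - 3 = -1)
v(F)*M(O(Q(-3))) - 23 = -(-3)*4*(-3) - 23 = -(-3)*(-12) - 23 = -1*36 - 23 = -36 - 23 = -59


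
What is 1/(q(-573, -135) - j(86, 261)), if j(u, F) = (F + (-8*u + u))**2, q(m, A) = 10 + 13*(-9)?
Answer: -1/116388 ≈ -8.5919e-6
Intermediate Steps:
q(m, A) = -107 (q(m, A) = 10 - 117 = -107)
j(u, F) = (F - 7*u)**2
1/(q(-573, -135) - j(86, 261)) = 1/(-107 - (261 - 7*86)**2) = 1/(-107 - (261 - 602)**2) = 1/(-107 - 1*(-341)**2) = 1/(-107 - 1*116281) = 1/(-107 - 116281) = 1/(-116388) = -1/116388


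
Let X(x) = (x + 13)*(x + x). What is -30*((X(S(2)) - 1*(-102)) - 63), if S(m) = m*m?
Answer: -5250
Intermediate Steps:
S(m) = m**2
X(x) = 2*x*(13 + x) (X(x) = (13 + x)*(2*x) = 2*x*(13 + x))
-30*((X(S(2)) - 1*(-102)) - 63) = -30*((2*2**2*(13 + 2**2) - 1*(-102)) - 63) = -30*((2*4*(13 + 4) + 102) - 63) = -30*((2*4*17 + 102) - 63) = -30*((136 + 102) - 63) = -30*(238 - 63) = -30*175 = -5250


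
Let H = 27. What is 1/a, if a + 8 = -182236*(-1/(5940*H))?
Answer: -40095/275201 ≈ -0.14569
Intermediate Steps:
a = -275201/40095 (a = -8 - 182236/((66*(-90))*27) = -8 - 182236/((-5940*27)) = -8 - 182236/(-160380) = -8 - 182236*(-1/160380) = -8 + 45559/40095 = -275201/40095 ≈ -6.8637)
1/a = 1/(-275201/40095) = -40095/275201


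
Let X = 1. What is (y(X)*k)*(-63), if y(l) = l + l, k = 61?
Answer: -7686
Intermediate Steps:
y(l) = 2*l
(y(X)*k)*(-63) = ((2*1)*61)*(-63) = (2*61)*(-63) = 122*(-63) = -7686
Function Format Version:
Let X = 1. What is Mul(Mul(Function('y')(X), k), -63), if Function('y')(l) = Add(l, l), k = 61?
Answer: -7686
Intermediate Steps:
Function('y')(l) = Mul(2, l)
Mul(Mul(Function('y')(X), k), -63) = Mul(Mul(Mul(2, 1), 61), -63) = Mul(Mul(2, 61), -63) = Mul(122, -63) = -7686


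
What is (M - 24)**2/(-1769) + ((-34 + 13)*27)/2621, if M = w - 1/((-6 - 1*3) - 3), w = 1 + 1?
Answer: -325727261/667663056 ≈ -0.48786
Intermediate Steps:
w = 2
M = 25/12 (M = 2 - 1/((-6 - 1*3) - 3) = 2 - 1/((-6 - 3) - 3) = 2 - 1/(-9 - 3) = 2 - 1/(-12) = 2 - 1*(-1/12) = 2 + 1/12 = 25/12 ≈ 2.0833)
(M - 24)**2/(-1769) + ((-34 + 13)*27)/2621 = (25/12 - 24)**2/(-1769) + ((-34 + 13)*27)/2621 = (-263/12)**2*(-1/1769) - 21*27*(1/2621) = (69169/144)*(-1/1769) - 567*1/2621 = -69169/254736 - 567/2621 = -325727261/667663056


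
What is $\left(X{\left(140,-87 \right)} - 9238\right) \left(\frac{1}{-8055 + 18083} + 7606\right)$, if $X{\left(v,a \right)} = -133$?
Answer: $- \frac{714753992499}{10028} \approx -7.1276 \cdot 10^{7}$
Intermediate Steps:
$\left(X{\left(140,-87 \right)} - 9238\right) \left(\frac{1}{-8055 + 18083} + 7606\right) = \left(-133 - 9238\right) \left(\frac{1}{-8055 + 18083} + 7606\right) = \left(-133 - 9238\right) \left(\frac{1}{10028} + 7606\right) = \left(-9371\right) \frac{76272969}{10028} = - \frac{714753992499}{10028}$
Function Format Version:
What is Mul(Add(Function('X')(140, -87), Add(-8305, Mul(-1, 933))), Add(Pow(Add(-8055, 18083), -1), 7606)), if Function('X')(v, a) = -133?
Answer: Rational(-714753992499, 10028) ≈ -7.1276e+7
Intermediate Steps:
Mul(Add(Function('X')(140, -87), Add(-8305, Mul(-1, 933))), Add(Pow(Add(-8055, 18083), -1), 7606)) = Mul(Add(-133, Add(-8305, Mul(-1, 933))), Add(Pow(Add(-8055, 18083), -1), 7606)) = Mul(Add(-133, Add(-8305, -933)), Add(Pow(10028, -1), 7606)) = Mul(Add(-133, -9238), Add(Rational(1, 10028), 7606)) = Mul(-9371, Rational(76272969, 10028)) = Rational(-714753992499, 10028)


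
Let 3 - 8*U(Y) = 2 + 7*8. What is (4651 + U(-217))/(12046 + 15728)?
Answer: 37153/222192 ≈ 0.16721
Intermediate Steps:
U(Y) = -55/8 (U(Y) = 3/8 - (2 + 7*8)/8 = 3/8 - (2 + 56)/8 = 3/8 - ⅛*58 = 3/8 - 29/4 = -55/8)
(4651 + U(-217))/(12046 + 15728) = (4651 - 55/8)/(12046 + 15728) = (37153/8)/27774 = (37153/8)*(1/27774) = 37153/222192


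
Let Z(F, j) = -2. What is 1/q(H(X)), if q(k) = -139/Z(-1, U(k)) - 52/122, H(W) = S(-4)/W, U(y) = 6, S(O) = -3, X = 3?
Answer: 122/8427 ≈ 0.014477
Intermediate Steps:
H(W) = -3/W
q(k) = 8427/122 (q(k) = -139/(-2) - 52/122 = -139*(-½) - 52*1/122 = 139/2 - 26/61 = 8427/122)
1/q(H(X)) = 1/(8427/122) = 122/8427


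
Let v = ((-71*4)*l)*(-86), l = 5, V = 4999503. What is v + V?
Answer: 5121623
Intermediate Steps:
v = 122120 (v = (-71*4*5)*(-86) = -284*5*(-86) = -1420*(-86) = 122120)
v + V = 122120 + 4999503 = 5121623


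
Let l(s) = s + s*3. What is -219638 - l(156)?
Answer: -220262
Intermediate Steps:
l(s) = 4*s (l(s) = s + 3*s = 4*s)
-219638 - l(156) = -219638 - 4*156 = -219638 - 1*624 = -219638 - 624 = -220262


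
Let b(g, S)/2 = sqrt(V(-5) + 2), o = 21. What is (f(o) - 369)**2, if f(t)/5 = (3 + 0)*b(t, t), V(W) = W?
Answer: 133461 - 22140*I*sqrt(3) ≈ 1.3346e+5 - 38348.0*I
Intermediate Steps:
b(g, S) = 2*I*sqrt(3) (b(g, S) = 2*sqrt(-5 + 2) = 2*sqrt(-3) = 2*(I*sqrt(3)) = 2*I*sqrt(3))
f(t) = 30*I*sqrt(3) (f(t) = 5*((3 + 0)*(2*I*sqrt(3))) = 5*(3*(2*I*sqrt(3))) = 5*(6*I*sqrt(3)) = 30*I*sqrt(3))
(f(o) - 369)**2 = (30*I*sqrt(3) - 369)**2 = (-369 + 30*I*sqrt(3))**2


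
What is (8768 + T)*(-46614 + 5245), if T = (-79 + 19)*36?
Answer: -273366352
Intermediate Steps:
T = -2160 (T = -60*36 = -2160)
(8768 + T)*(-46614 + 5245) = (8768 - 2160)*(-46614 + 5245) = 6608*(-41369) = -273366352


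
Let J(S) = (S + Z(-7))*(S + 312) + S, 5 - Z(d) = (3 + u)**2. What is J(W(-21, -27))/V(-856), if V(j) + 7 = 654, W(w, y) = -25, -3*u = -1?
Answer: -80585/5823 ≈ -13.839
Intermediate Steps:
u = 1/3 (u = -1/3*(-1) = 1/3 ≈ 0.33333)
V(j) = 647 (V(j) = -7 + 654 = 647)
Z(d) = -55/9 (Z(d) = 5 - (3 + 1/3)**2 = 5 - (10/3)**2 = 5 - 1*100/9 = 5 - 100/9 = -55/9)
J(S) = S + (312 + S)*(-55/9 + S) (J(S) = (S - 55/9)*(S + 312) + S = (-55/9 + S)*(312 + S) + S = (312 + S)*(-55/9 + S) + S = S + (312 + S)*(-55/9 + S))
J(W(-21, -27))/V(-856) = (-5720/3 + (-25)**2 + (2762/9)*(-25))/647 = (-5720/3 + 625 - 69050/9)*(1/647) = -80585/9*1/647 = -80585/5823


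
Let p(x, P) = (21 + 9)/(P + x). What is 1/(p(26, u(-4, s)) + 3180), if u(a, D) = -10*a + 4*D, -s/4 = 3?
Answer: 3/9545 ≈ 0.00031430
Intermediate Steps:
s = -12 (s = -4*3 = -12)
p(x, P) = 30/(P + x)
1/(p(26, u(-4, s)) + 3180) = 1/(30/((-10*(-4) + 4*(-12)) + 26) + 3180) = 1/(30/((40 - 48) + 26) + 3180) = 1/(30/(-8 + 26) + 3180) = 1/(30/18 + 3180) = 1/(30*(1/18) + 3180) = 1/(5/3 + 3180) = 1/(9545/3) = 3/9545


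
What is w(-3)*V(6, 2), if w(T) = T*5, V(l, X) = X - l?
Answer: 60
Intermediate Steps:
w(T) = 5*T
w(-3)*V(6, 2) = (5*(-3))*(2 - 1*6) = -15*(2 - 6) = -15*(-4) = 60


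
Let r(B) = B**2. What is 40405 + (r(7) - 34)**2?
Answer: 40630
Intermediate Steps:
40405 + (r(7) - 34)**2 = 40405 + (7**2 - 34)**2 = 40405 + (49 - 34)**2 = 40405 + 15**2 = 40405 + 225 = 40630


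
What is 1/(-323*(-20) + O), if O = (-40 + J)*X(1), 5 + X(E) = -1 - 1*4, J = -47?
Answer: 1/7330 ≈ 0.00013643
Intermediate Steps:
X(E) = -10 (X(E) = -5 + (-1 - 1*4) = -5 + (-1 - 4) = -5 - 5 = -10)
O = 870 (O = (-40 - 47)*(-10) = -87*(-10) = 870)
1/(-323*(-20) + O) = 1/(-323*(-20) + 870) = 1/(6460 + 870) = 1/7330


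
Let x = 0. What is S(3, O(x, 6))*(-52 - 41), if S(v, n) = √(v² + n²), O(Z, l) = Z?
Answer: -279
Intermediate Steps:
S(v, n) = √(n² + v²)
S(3, O(x, 6))*(-52 - 41) = √(0² + 3²)*(-52 - 41) = √(0 + 9)*(-93) = √9*(-93) = 3*(-93) = -279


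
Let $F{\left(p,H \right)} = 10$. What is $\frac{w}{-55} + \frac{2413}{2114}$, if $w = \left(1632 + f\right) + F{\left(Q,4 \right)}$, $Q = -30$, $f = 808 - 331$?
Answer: $- \frac{4346851}{116270} \approx -37.386$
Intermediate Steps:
$f = 477$ ($f = 808 - 331 = 477$)
$w = 2119$ ($w = \left(1632 + 477\right) + 10 = 2109 + 10 = 2119$)
$\frac{w}{-55} + \frac{2413}{2114} = \frac{2119}{-55} + \frac{2413}{2114} = 2119 \left(- \frac{1}{55}\right) + 2413 \cdot \frac{1}{2114} = - \frac{2119}{55} + \frac{2413}{2114} = - \frac{4346851}{116270}$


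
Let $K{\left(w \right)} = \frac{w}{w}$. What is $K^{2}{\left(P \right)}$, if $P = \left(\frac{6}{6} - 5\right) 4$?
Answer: $1$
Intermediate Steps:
$P = -16$ ($P = \left(6 \cdot \frac{1}{6} - 5\right) 4 = \left(1 - 5\right) 4 = \left(-4\right) 4 = -16$)
$K{\left(w \right)} = 1$
$K^{2}{\left(P \right)} = 1^{2} = 1$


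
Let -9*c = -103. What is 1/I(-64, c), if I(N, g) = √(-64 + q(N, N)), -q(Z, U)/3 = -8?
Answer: -I*√10/20 ≈ -0.15811*I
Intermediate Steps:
c = 103/9 (c = -⅑*(-103) = 103/9 ≈ 11.444)
q(Z, U) = 24 (q(Z, U) = -3*(-8) = 24)
I(N, g) = 2*I*√10 (I(N, g) = √(-64 + 24) = √(-40) = 2*I*√10)
1/I(-64, c) = 1/(2*I*√10) = -I*√10/20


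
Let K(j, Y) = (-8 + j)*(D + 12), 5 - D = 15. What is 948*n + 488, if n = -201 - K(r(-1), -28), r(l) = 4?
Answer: -182476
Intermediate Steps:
D = -10 (D = 5 - 1*15 = 5 - 15 = -10)
K(j, Y) = -16 + 2*j (K(j, Y) = (-8 + j)*(-10 + 12) = (-8 + j)*2 = -16 + 2*j)
n = -193 (n = -201 - (-16 + 2*4) = -201 - (-16 + 8) = -201 - 1*(-8) = -201 + 8 = -193)
948*n + 488 = 948*(-193) + 488 = -182964 + 488 = -182476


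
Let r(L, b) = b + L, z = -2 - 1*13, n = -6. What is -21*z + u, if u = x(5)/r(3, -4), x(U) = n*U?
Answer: 345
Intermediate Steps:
z = -15 (z = -2 - 13 = -15)
r(L, b) = L + b
x(U) = -6*U
u = 30 (u = (-6*5)/(3 - 4) = -30/(-1) = -30*(-1) = 30)
-21*z + u = -21*(-15) + 30 = 315 + 30 = 345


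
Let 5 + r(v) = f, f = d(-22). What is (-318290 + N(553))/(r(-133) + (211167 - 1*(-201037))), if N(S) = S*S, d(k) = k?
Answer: -12481/412177 ≈ -0.030281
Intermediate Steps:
f = -22
N(S) = S²
r(v) = -27 (r(v) = -5 - 22 = -27)
(-318290 + N(553))/(r(-133) + (211167 - 1*(-201037))) = (-318290 + 553²)/(-27 + (211167 - 1*(-201037))) = (-318290 + 305809)/(-27 + (211167 + 201037)) = -12481/(-27 + 412204) = -12481/412177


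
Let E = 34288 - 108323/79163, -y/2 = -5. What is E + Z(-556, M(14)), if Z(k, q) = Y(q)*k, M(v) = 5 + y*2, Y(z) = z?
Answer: 1613866921/79163 ≈ 20387.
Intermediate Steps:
y = 10 (y = -2*(-5) = 10)
M(v) = 25 (M(v) = 5 + 10*2 = 5 + 20 = 25)
E = 2714232621/79163 (E = 34288 - 108323*1/79163 = 34288 - 108323/79163 = 2714232621/79163 ≈ 34287.)
Z(k, q) = k*q (Z(k, q) = q*k = k*q)
E + Z(-556, M(14)) = 2714232621/79163 - 556*25 = 2714232621/79163 - 13900 = 1613866921/79163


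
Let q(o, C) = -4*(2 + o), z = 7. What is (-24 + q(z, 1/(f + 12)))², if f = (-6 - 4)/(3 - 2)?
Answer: 3600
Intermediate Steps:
f = -10 (f = -10/1 = -10*1 = -10)
q(o, C) = -8 - 4*o
(-24 + q(z, 1/(f + 12)))² = (-24 + (-8 - 4*7))² = (-24 + (-8 - 28))² = (-24 - 36)² = (-60)² = 3600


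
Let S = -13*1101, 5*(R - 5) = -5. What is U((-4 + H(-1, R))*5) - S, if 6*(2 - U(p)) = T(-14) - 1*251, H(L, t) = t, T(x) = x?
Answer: 86155/6 ≈ 14359.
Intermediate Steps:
R = 4 (R = 5 + (⅕)*(-5) = 5 - 1 = 4)
U(p) = 277/6 (U(p) = 2 - (-14 - 1*251)/6 = 2 - (-14 - 251)/6 = 2 - ⅙*(-265) = 2 + 265/6 = 277/6)
S = -14313
U((-4 + H(-1, R))*5) - S = 277/6 - 1*(-14313) = 277/6 + 14313 = 86155/6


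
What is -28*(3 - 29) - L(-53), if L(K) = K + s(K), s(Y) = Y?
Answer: 834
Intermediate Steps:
L(K) = 2*K (L(K) = K + K = 2*K)
-28*(3 - 29) - L(-53) = -28*(3 - 29) - 2*(-53) = -28*(-26) - 1*(-106) = 728 + 106 = 834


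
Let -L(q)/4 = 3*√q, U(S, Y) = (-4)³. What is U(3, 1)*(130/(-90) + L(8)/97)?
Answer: 832/9 + 1536*√2/97 ≈ 114.84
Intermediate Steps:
U(S, Y) = -64
L(q) = -12*√q
U(3, 1)*(130/(-90) + L(8)/97) = -64*(130/(-90) - 24*√2/97) = -64*(130*(-1/90) - 24*√2*(1/97)) = -64*(-13/9 - 24*√2*(1/97)) = -64*(-13/9 - 24*√2/97) = 832/9 + 1536*√2/97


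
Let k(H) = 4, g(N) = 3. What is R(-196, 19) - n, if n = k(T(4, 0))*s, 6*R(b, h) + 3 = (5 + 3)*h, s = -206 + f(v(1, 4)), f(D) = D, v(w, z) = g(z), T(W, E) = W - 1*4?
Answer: 5021/6 ≈ 836.83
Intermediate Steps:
T(W, E) = -4 + W (T(W, E) = W - 4 = -4 + W)
v(w, z) = 3
s = -203 (s = -206 + 3 = -203)
R(b, h) = -1/2 + 4*h/3 (R(b, h) = -1/2 + ((5 + 3)*h)/6 = -1/2 + (8*h)/6 = -1/2 + 4*h/3)
n = -812 (n = 4*(-203) = -812)
R(-196, 19) - n = (-1/2 + (4/3)*19) - 1*(-812) = (-1/2 + 76/3) + 812 = 149/6 + 812 = 5021/6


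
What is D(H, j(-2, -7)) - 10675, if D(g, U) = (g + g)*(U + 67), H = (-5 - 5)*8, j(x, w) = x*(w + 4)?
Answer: -22355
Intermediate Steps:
j(x, w) = x*(4 + w)
H = -80 (H = -10*8 = -80)
D(g, U) = 2*g*(67 + U) (D(g, U) = (2*g)*(67 + U) = 2*g*(67 + U))
D(H, j(-2, -7)) - 10675 = 2*(-80)*(67 - 2*(4 - 7)) - 10675 = 2*(-80)*(67 - 2*(-3)) - 10675 = 2*(-80)*(67 + 6) - 10675 = 2*(-80)*73 - 10675 = -11680 - 10675 = -22355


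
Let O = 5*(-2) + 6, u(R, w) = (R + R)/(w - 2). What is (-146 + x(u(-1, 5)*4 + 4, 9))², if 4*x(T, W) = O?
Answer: 21609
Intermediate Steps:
u(R, w) = 2*R/(-2 + w) (u(R, w) = (2*R)/(-2 + w) = 2*R/(-2 + w))
O = -4 (O = -10 + 6 = -4)
x(T, W) = -1 (x(T, W) = (¼)*(-4) = -1)
(-146 + x(u(-1, 5)*4 + 4, 9))² = (-146 - 1)² = (-147)² = 21609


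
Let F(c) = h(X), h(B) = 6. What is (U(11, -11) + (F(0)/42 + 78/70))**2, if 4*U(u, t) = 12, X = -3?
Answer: 22201/1225 ≈ 18.123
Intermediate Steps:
F(c) = 6
U(u, t) = 3 (U(u, t) = (1/4)*12 = 3)
(U(11, -11) + (F(0)/42 + 78/70))**2 = (3 + (6/42 + 78/70))**2 = (3 + (6*(1/42) + 78*(1/70)))**2 = (3 + (1/7 + 39/35))**2 = (3 + 44/35)**2 = (149/35)**2 = 22201/1225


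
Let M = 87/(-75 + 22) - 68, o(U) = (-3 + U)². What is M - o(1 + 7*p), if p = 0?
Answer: -3903/53 ≈ -73.641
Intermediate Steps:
M = -3691/53 (M = 87/(-53) - 68 = 87*(-1/53) - 68 = -87/53 - 68 = -3691/53 ≈ -69.641)
M - o(1 + 7*p) = -3691/53 - (-3 + (1 + 7*0))² = -3691/53 - (-3 + (1 + 0))² = -3691/53 - (-3 + 1)² = -3691/53 - 1*(-2)² = -3691/53 - 1*4 = -3691/53 - 4 = -3903/53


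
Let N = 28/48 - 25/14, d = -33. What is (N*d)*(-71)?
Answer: -78881/28 ≈ -2817.2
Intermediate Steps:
N = -101/84 (N = 28*(1/48) - 25*1/14 = 7/12 - 25/14 = -101/84 ≈ -1.2024)
(N*d)*(-71) = -101/84*(-33)*(-71) = (1111/28)*(-71) = -78881/28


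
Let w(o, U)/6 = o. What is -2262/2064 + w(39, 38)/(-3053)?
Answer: -28639/24424 ≈ -1.1726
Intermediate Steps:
w(o, U) = 6*o
-2262/2064 + w(39, 38)/(-3053) = -2262/2064 + (6*39)/(-3053) = -2262*1/2064 + 234*(-1/3053) = -377/344 - 234/3053 = -28639/24424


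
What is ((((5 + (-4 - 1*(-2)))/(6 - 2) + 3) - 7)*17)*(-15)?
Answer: 3315/4 ≈ 828.75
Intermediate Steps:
((((5 + (-4 - 1*(-2)))/(6 - 2) + 3) - 7)*17)*(-15) = ((((5 + (-4 + 2))/4 + 3) - 7)*17)*(-15) = ((((5 - 2)*(¼) + 3) - 7)*17)*(-15) = (((3*(¼) + 3) - 7)*17)*(-15) = (((¾ + 3) - 7)*17)*(-15) = ((15/4 - 7)*17)*(-15) = -13/4*17*(-15) = -221/4*(-15) = 3315/4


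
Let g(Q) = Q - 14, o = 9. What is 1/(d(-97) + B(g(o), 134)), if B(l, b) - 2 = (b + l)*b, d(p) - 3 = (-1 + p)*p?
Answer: 1/26797 ≈ 3.7318e-5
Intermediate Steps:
g(Q) = -14 + Q
d(p) = 3 + p*(-1 + p) (d(p) = 3 + (-1 + p)*p = 3 + p*(-1 + p))
B(l, b) = 2 + b*(b + l) (B(l, b) = 2 + (b + l)*b = 2 + b*(b + l))
1/(d(-97) + B(g(o), 134)) = 1/((3 + (-97)² - 1*(-97)) + (2 + 134² + 134*(-14 + 9))) = 1/((3 + 9409 + 97) + (2 + 17956 + 134*(-5))) = 1/(9509 + (2 + 17956 - 670)) = 1/(9509 + 17288) = 1/26797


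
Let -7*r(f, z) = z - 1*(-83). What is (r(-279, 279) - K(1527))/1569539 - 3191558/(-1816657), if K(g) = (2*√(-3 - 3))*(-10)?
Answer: 35064265632500/19959198077861 + 20*I*√6/1569539 ≈ 1.7568 + 3.1213e-5*I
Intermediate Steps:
r(f, z) = -83/7 - z/7 (r(f, z) = -(z - 1*(-83))/7 = -(z + 83)/7 = -(83 + z)/7 = -83/7 - z/7)
K(g) = -20*I*√6 (K(g) = (2*√(-6))*(-10) = (2*(I*√6))*(-10) = (2*I*√6)*(-10) = -20*I*√6)
(r(-279, 279) - K(1527))/1569539 - 3191558/(-1816657) = ((-83/7 - ⅐*279) - (-20)*I*√6)/1569539 - 3191558/(-1816657) = ((-83/7 - 279/7) + 20*I*√6)*(1/1569539) - 3191558*(-1/1816657) = (-362/7 + 20*I*√6)*(1/1569539) + 3191558/1816657 = (-362/10986773 + 20*I*√6/1569539) + 3191558/1816657 = 35064265632500/19959198077861 + 20*I*√6/1569539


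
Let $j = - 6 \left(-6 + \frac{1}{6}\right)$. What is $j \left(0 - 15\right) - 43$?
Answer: $-568$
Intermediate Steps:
$j = 35$ ($j = - 6 \left(-6 + \frac{1}{6}\right) = \left(-6\right) \left(- \frac{35}{6}\right) = 35$)
$j \left(0 - 15\right) - 43 = 35 \left(0 - 15\right) - 43 = 35 \left(-15\right) - 43 = -525 - 43 = -568$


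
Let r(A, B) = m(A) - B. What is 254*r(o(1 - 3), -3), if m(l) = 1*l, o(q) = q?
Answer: 254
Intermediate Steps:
m(l) = l
r(A, B) = A - B
254*r(o(1 - 3), -3) = 254*((1 - 3) - 1*(-3)) = 254*(-2 + 3) = 254*1 = 254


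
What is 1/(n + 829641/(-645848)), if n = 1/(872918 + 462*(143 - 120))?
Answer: -8916173833/11453495029 ≈ -0.77847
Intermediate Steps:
n = 1/883544 (n = 1/(872918 + 462*23) = 1/(872918 + 10626) = 1/883544 ≈ 1.1318e-6)
1/(n + 829641/(-645848)) = 1/(1/883544 + 829641/(-645848)) = 1/(1/883544 + 829641*(-1/645848)) = 1/(1/883544 - 829641/645848) = 1/(-11453495029/8916173833) = -8916173833/11453495029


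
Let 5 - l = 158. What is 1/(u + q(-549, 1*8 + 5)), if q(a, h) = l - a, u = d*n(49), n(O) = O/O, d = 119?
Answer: 1/515 ≈ 0.0019417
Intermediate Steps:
l = -153 (l = 5 - 1*158 = 5 - 158 = -153)
n(O) = 1
u = 119 (u = 119*1 = 119)
q(a, h) = -153 - a
1/(u + q(-549, 1*8 + 5)) = 1/(119 + (-153 - 1*(-549))) = 1/(119 + (-153 + 549)) = 1/(119 + 396) = 1/515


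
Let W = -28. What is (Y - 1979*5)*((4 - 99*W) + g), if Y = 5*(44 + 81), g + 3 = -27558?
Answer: 229756950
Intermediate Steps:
g = -27561 (g = -3 - 27558 = -27561)
Y = 625 (Y = 5*125 = 625)
(Y - 1979*5)*((4 - 99*W) + g) = (625 - 1979*5)*((4 - 99*(-28)) - 27561) = (625 - 9895)*((4 + 2772) - 27561) = -9270*(2776 - 27561) = -9270*(-24785) = 229756950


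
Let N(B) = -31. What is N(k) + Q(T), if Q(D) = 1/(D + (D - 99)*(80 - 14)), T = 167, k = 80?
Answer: -144304/4655 ≈ -31.000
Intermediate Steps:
Q(D) = 1/(-6534 + 67*D) (Q(D) = 1/(D + (-99 + D)*66) = 1/(D + (-6534 + 66*D)) = 1/(-6534 + 67*D))
N(k) + Q(T) = -31 + 1/(-6534 + 67*167) = -31 + 1/(-6534 + 11189) = -31 + 1/4655 = -144304/4655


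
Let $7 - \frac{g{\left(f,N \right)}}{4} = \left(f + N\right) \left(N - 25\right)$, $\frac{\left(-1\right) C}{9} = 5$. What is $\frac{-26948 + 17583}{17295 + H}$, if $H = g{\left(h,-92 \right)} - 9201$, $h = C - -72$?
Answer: $\frac{9365}{22298} \approx 0.41999$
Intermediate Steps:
$C = -45$ ($C = \left(-9\right) 5 = -45$)
$h = 27$ ($h = -45 - -72 = -45 + 72 = 27$)
$g{\left(f,N \right)} = 28 - 4 \left(-25 + N\right) \left(N + f\right)$ ($g{\left(f,N \right)} = 28 - 4 \left(f + N\right) \left(N - 25\right) = 28 - 4 \left(N + f\right) \left(-25 + N\right) = 28 - 4 \left(-25 + N\right) \left(N + f\right)$)
$H = -39593$ ($H = \left(28 - 4 \left(-92\right)^{2} + 100 \left(-92\right) + 100 \cdot 27 - \left(-368\right) 27\right) - 9201 = \left(28 - 33856 - 9200 + 2700 + 9936\right) - 9201 = -30392 - 9201 = -39593$)
$\frac{-26948 + 17583}{17295 + H} = \frac{-26948 + 17583}{17295 - 39593} = - \frac{9365}{-22298} = \left(-9365\right) \left(- \frac{1}{22298}\right) = \frac{9365}{22298}$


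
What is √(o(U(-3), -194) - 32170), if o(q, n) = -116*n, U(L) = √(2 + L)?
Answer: 3*I*√1074 ≈ 98.316*I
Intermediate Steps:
√(o(U(-3), -194) - 32170) = √(-116*(-194) - 32170) = √(22504 - 32170) = √(-9666) = 3*I*√1074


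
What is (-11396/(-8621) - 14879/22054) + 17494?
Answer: 89897679333/5138582 ≈ 17495.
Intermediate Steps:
(-11396/(-8621) - 14879/22054) + 17494 = (-11396*(-1/8621) - 14879*1/22054) + 17494 = (308/233 - 14879/22054) + 17494 = 3325825/5138582 + 17494 = 89897679333/5138582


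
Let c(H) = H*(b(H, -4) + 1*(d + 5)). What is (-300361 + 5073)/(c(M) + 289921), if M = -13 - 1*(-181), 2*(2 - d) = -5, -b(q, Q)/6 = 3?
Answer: -295288/288493 ≈ -1.0236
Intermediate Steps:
b(q, Q) = -18 (b(q, Q) = -6*3 = -18)
d = 9/2 (d = 2 - ½*(-5) = 2 + 5/2 = 9/2 ≈ 4.5000)
M = 168 (M = -13 + 181 = 168)
c(H) = -17*H/2 (c(H) = H*(-18 + 1*(9/2 + 5)) = H*(-18 + 1*(19/2)) = H*(-18 + 19/2) = H*(-17/2) = -17*H/2)
(-300361 + 5073)/(c(M) + 289921) = (-300361 + 5073)/(-17/2*168 + 289921) = -295288/(-1428 + 289921) = -295288/288493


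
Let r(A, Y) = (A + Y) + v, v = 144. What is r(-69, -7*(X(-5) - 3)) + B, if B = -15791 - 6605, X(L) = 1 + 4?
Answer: -22335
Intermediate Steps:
X(L) = 5
r(A, Y) = 144 + A + Y (r(A, Y) = (A + Y) + 144 = 144 + A + Y)
B = -22396
r(-69, -7*(X(-5) - 3)) + B = (144 - 69 - 7*(5 - 3)) - 22396 = (144 - 69 - 7*2) - 22396 = (144 - 69 - 14) - 22396 = 61 - 22396 = -22335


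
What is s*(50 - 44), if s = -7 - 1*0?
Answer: -42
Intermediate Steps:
s = -7 (s = -7 + 0 = -7)
s*(50 - 44) = -7*(50 - 44) = -7*6 = -42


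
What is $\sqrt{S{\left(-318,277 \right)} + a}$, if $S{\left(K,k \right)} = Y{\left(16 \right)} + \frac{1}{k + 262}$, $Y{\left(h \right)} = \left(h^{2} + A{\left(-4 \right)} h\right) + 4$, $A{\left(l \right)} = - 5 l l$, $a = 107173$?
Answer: $\frac{2 \sqrt{157345287}}{77} \approx 325.81$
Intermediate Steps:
$A{\left(l \right)} = - 5 l^{2}$
$Y{\left(h \right)} = 4 + h^{2} - 80 h$ ($Y{\left(h \right)} = \left(h^{2} + - 5 \left(-4\right)^{2} h\right) + 4 = \left(h^{2} + \left(-5\right) 16 h\right) + 4 = \left(h^{2} - 80 h\right) + 4 = 4 + h^{2} - 80 h$)
$S{\left(K,k \right)} = -1020 + \frac{1}{262 + k}$ ($S{\left(K,k \right)} = \left(4 + 16^{2} - 1280\right) + \frac{1}{k + 262} = \left(4 + 256 - 1280\right) + \frac{1}{262 + k} = -1020 + \frac{1}{262 + k}$)
$\sqrt{S{\left(-318,277 \right)} + a} = \sqrt{\frac{-267239 - 282540}{262 + 277} + 107173} = \sqrt{\frac{-267239 - 282540}{539} + 107173} = \sqrt{\frac{1}{539} \left(-549779\right) + 107173} = \sqrt{- \frac{549779}{539} + 107173} = \sqrt{\frac{57216468}{539}} = \frac{2 \sqrt{157345287}}{77}$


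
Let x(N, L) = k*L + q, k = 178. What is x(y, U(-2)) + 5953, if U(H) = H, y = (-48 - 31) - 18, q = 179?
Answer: 5776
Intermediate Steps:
y = -97 (y = -79 - 18 = -97)
x(N, L) = 179 + 178*L (x(N, L) = 178*L + 179 = 179 + 178*L)
x(y, U(-2)) + 5953 = (179 + 178*(-2)) + 5953 = (179 - 356) + 5953 = -177 + 5953 = 5776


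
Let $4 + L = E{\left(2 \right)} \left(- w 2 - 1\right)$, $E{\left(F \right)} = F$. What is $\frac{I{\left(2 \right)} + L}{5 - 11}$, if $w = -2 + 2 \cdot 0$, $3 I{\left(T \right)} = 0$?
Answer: $- \frac{1}{3} \approx -0.33333$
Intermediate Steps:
$I{\left(T \right)} = 0$ ($I{\left(T \right)} = \frac{1}{3} \cdot 0 = 0$)
$w = -2$ ($w = -2 + 0 = -2$)
$L = 2$ ($L = -4 + 2 \left(\left(-1\right) \left(-2\right) 2 - 1\right) = -4 + 2 \left(2 \cdot 2 - 1\right) = -4 + 2 \left(4 - 1\right) = -4 + 2 \cdot 3 = -4 + 6 = 2$)
$\frac{I{\left(2 \right)} + L}{5 - 11} = \frac{0 + 2}{5 - 11} = \frac{2}{-6} = 2 \left(- \frac{1}{6}\right) = - \frac{1}{3}$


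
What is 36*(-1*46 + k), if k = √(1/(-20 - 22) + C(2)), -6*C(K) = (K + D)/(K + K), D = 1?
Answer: -1656 + 15*I*√42/7 ≈ -1656.0 + 13.887*I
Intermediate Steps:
C(K) = -(1 + K)/(12*K) (C(K) = -(K + 1)/(6*(K + K)) = -(1 + K)/(6*(2*K)) = -(1 + K)*1/(2*K)/6 = -(1 + K)/(12*K))
k = 5*I*√42/84 (k = √(1/(-20 - 22) + (1/12)*(-1 - 1*2)/2) = √(1/(-42) + (1/12)*(½)*(-1 - 2)) = √(-1/42 + (1/12)*(½)*(-3)) = √(-1/42 - ⅛) = √(-25/168) = 5*I*√42/84 ≈ 0.38576*I)
36*(-1*46 + k) = 36*(-1*46 + 5*I*√42/84) = 36*(-46 + 5*I*√42/84) = -1656 + 15*I*√42/7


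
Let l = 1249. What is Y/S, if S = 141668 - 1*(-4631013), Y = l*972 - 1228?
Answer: 1212800/4772681 ≈ 0.25411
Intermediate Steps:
Y = 1212800 (Y = 1249*972 - 1228 = 1214028 - 1228 = 1212800)
S = 4772681 (S = 141668 + 4631013 = 4772681)
Y/S = 1212800/4772681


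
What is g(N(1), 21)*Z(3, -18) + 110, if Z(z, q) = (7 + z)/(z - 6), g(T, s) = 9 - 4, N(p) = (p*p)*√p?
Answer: 280/3 ≈ 93.333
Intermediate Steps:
N(p) = p^(5/2) (N(p) = p²*√p = p^(5/2))
g(T, s) = 5
Z(z, q) = (7 + z)/(-6 + z)
g(N(1), 21)*Z(3, -18) + 110 = 5*((7 + 3)/(-6 + 3)) + 110 = 5*(10/(-3)) + 110 = 5*(-⅓*10) + 110 = 5*(-10/3) + 110 = -50/3 + 110 = 280/3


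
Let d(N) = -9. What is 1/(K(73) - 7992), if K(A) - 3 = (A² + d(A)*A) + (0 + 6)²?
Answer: -1/3281 ≈ -0.00030479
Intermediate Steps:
K(A) = 39 + A² - 9*A (K(A) = 3 + ((A² - 9*A) + (0 + 6)²) = 3 + ((A² - 9*A) + 6²) = 3 + ((A² - 9*A) + 36) = 3 + (36 + A² - 9*A) = 39 + A² - 9*A)
1/(K(73) - 7992) = 1/((39 + 73² - 9*73) - 7992) = 1/((39 + 5329 - 657) - 7992) = 1/(4711 - 7992) = 1/(-3281) = -1/3281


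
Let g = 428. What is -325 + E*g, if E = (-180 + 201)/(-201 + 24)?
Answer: -22171/59 ≈ -375.78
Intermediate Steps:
E = -7/59 (E = 21/(-177) = 21*(-1/177) = -7/59 ≈ -0.11864)
-325 + E*g = -325 - 7/59*428 = -325 - 2996/59 = -22171/59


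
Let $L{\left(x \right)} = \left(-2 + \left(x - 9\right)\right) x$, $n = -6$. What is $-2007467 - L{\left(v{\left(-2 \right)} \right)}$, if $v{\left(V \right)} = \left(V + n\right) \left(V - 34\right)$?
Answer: $-2087243$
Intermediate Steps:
$v{\left(V \right)} = \left(-34 + V\right) \left(-6 + V\right)$ ($v{\left(V \right)} = \left(V - 6\right) \left(V - 34\right) = \left(-6 + V\right) \left(-34 + V\right) = \left(-34 + V\right) \left(-6 + V\right)$)
$L{\left(x \right)} = x \left(-11 + x\right)$ ($L{\left(x \right)} = \left(-2 + \left(-9 + x\right)\right) x = \left(-11 + x\right) x = x \left(-11 + x\right)$)
$-2007467 - L{\left(v{\left(-2 \right)} \right)} = -2007467 - \left(204 + \left(-2\right)^{2} - -80\right) \left(-11 + \left(204 + \left(-2\right)^{2} - -80\right)\right) = -2007467 - \left(204 + 4 + 80\right) \left(-11 + \left(204 + 4 + 80\right)\right) = -2007467 - 288 \left(-11 + 288\right) = -2007467 - 288 \cdot 277 = -2007467 - 79776 = -2087243$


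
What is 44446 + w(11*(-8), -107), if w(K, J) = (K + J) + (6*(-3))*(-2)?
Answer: 44287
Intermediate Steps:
w(K, J) = 36 + J + K (w(K, J) = (J + K) - 18*(-2) = (J + K) + 36 = 36 + J + K)
44446 + w(11*(-8), -107) = 44446 + (36 - 107 + 11*(-8)) = 44446 + (36 - 107 - 88) = 44446 - 159 = 44287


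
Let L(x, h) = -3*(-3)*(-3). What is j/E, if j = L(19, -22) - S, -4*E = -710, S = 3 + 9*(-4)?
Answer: 12/355 ≈ 0.033803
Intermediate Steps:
L(x, h) = -27 (L(x, h) = 9*(-3) = -27)
S = -33 (S = 3 - 36 = -33)
E = 355/2 (E = -1/4*(-710) = 355/2 ≈ 177.50)
j = 6 (j = -27 - 1*(-33) = -27 + 33 = 6)
j/E = 6/(355/2) = 6*(2/355) = 12/355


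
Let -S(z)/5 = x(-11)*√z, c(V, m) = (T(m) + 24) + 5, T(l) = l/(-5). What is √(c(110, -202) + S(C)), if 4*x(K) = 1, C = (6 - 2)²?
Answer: √1610/5 ≈ 8.0250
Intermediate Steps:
T(l) = -l/5 (T(l) = l*(-⅕) = -l/5)
C = 16 (C = 4² = 16)
x(K) = ¼ (x(K) = (¼)*1 = ¼)
c(V, m) = 29 - m/5 (c(V, m) = (-m/5 + 24) + 5 = (24 - m/5) + 5 = 29 - m/5)
S(z) = -5*√z/4
√(c(110, -202) + S(C)) = √((29 - ⅕*(-202)) - 5*√16/4) = √((29 + 202/5) - 5/4*4) = √(347/5 - 5) = √(322/5) = √1610/5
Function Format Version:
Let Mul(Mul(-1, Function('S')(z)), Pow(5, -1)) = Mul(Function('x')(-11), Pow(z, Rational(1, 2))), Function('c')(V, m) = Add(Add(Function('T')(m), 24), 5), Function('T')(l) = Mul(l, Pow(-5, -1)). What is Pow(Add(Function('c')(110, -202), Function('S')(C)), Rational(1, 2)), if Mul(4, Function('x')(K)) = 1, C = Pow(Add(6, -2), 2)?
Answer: Mul(Rational(1, 5), Pow(1610, Rational(1, 2))) ≈ 8.0250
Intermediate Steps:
Function('T')(l) = Mul(Rational(-1, 5), l) (Function('T')(l) = Mul(l, Rational(-1, 5)) = Mul(Rational(-1, 5), l))
C = 16 (C = Pow(4, 2) = 16)
Function('x')(K) = Rational(1, 4) (Function('x')(K) = Mul(Rational(1, 4), 1) = Rational(1, 4))
Function('c')(V, m) = Add(29, Mul(Rational(-1, 5), m)) (Function('c')(V, m) = Add(Add(Mul(Rational(-1, 5), m), 24), 5) = Add(Add(24, Mul(Rational(-1, 5), m)), 5) = Add(29, Mul(Rational(-1, 5), m)))
Function('S')(z) = Mul(Rational(-5, 4), Pow(z, Rational(1, 2))) (Function('S')(z) = Mul(-5, Mul(Rational(1, 4), Pow(z, Rational(1, 2)))) = Mul(Rational(-5, 4), Pow(z, Rational(1, 2))))
Pow(Add(Function('c')(110, -202), Function('S')(C)), Rational(1, 2)) = Pow(Add(Add(29, Mul(Rational(-1, 5), -202)), Mul(Rational(-5, 4), Pow(16, Rational(1, 2)))), Rational(1, 2)) = Pow(Add(Add(29, Rational(202, 5)), Mul(Rational(-5, 4), 4)), Rational(1, 2)) = Pow(Add(Rational(347, 5), -5), Rational(1, 2)) = Pow(Rational(322, 5), Rational(1, 2)) = Mul(Rational(1, 5), Pow(1610, Rational(1, 2)))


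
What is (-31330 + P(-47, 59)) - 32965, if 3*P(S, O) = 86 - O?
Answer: -64286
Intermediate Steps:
P(S, O) = 86/3 - O/3 (P(S, O) = (86 - O)/3 = 86/3 - O/3)
(-31330 + P(-47, 59)) - 32965 = (-31330 + (86/3 - ⅓*59)) - 32965 = (-31330 + (86/3 - 59/3)) - 32965 = (-31330 + 9) - 32965 = -31321 - 32965 = -64286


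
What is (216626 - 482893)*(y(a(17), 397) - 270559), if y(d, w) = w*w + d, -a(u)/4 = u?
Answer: 30092963806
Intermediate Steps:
a(u) = -4*u
y(d, w) = d + w² (y(d, w) = w² + d = d + w²)
(216626 - 482893)*(y(a(17), 397) - 270559) = (216626 - 482893)*((-4*17 + 397²) - 270559) = -266267*((-68 + 157609) - 270559) = -266267*(157541 - 270559) = -266267*(-113018) = 30092963806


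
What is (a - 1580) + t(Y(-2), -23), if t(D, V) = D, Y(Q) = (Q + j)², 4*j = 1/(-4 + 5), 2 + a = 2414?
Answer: 13361/16 ≈ 835.06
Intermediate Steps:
a = 2412 (a = -2 + 2414 = 2412)
j = ¼ (j = 1/(4*(-4 + 5)) = (¼)/1 = (¼)*1 = ¼ ≈ 0.25000)
Y(Q) = (¼ + Q)² (Y(Q) = (Q + ¼)² = (¼ + Q)²)
(a - 1580) + t(Y(-2), -23) = (2412 - 1580) + (1 + 4*(-2))²/16 = 832 + (1 - 8)²/16 = 832 + (1/16)*(-7)² = 832 + (1/16)*49 = 832 + 49/16 = 13361/16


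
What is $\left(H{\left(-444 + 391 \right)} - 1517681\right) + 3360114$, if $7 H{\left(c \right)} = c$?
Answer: $\frac{12896978}{7} \approx 1.8424 \cdot 10^{6}$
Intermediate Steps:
$H{\left(c \right)} = \frac{c}{7}$
$\left(H{\left(-444 + 391 \right)} - 1517681\right) + 3360114 = \left(\frac{-444 + 391}{7} - 1517681\right) + 3360114 = \left(\frac{1}{7} \left(-53\right) - 1517681\right) + 3360114 = \left(- \frac{53}{7} - 1517681\right) + 3360114 = - \frac{10623820}{7} + 3360114 = \frac{12896978}{7}$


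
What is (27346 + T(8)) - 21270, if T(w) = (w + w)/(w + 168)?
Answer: 66837/11 ≈ 6076.1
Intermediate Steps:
T(w) = 2*w/(168 + w) (T(w) = (2*w)/(168 + w) = 2*w/(168 + w))
(27346 + T(8)) - 21270 = (27346 + 2*8/(168 + 8)) - 21270 = (27346 + 2*8/176) - 21270 = (27346 + 2*8*(1/176)) - 21270 = (27346 + 1/11) - 21270 = 300807/11 - 21270 = 66837/11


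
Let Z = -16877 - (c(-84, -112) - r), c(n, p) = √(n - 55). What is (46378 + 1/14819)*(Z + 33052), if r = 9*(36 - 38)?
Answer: 11104311594531/14819 - 687275583*I*√139/14819 ≈ 7.4933e+8 - 5.4679e+5*I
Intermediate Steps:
c(n, p) = √(-55 + n)
r = -18 (r = 9*(-2) = -18)
Z = -16895 - I*√139 (Z = -16877 - (√(-55 - 84) - 1*(-18)) = -16877 - (√(-139) + 18) = -16877 - (I*√139 + 18) = -16877 - (18 + I*√139) = -16877 + (-18 - I*√139) = -16895 - I*√139 ≈ -16895.0 - 11.79*I)
(46378 + 1/14819)*(Z + 33052) = (46378 + 1/14819)*((-16895 - I*√139) + 33052) = (46378 + 1/14819)*(16157 - I*√139) = 687275583*(16157 - I*√139)/14819 = 11104311594531/14819 - 687275583*I*√139/14819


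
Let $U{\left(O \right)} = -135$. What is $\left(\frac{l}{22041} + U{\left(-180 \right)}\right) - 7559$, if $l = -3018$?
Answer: $- \frac{56528824}{7347} \approx -7694.1$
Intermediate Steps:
$\left(\frac{l}{22041} + U{\left(-180 \right)}\right) - 7559 = \left(- \frac{3018}{22041} - 135\right) - 7559 = \left(\left(-3018\right) \frac{1}{22041} - 135\right) - 7559 = \left(- \frac{1006}{7347} - 135\right) - 7559 = - \frac{992851}{7347} - 7559 = - \frac{56528824}{7347}$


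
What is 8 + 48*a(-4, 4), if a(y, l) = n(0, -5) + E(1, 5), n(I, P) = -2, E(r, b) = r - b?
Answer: -280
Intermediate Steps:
a(y, l) = -6 (a(y, l) = -2 + (1 - 1*5) = -2 + (1 - 5) = -2 - 4 = -6)
8 + 48*a(-4, 4) = 8 + 48*(-6) = 8 - 288 = -280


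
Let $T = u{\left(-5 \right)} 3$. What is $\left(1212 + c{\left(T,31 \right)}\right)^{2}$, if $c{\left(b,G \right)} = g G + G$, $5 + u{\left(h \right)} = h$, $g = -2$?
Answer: $1394761$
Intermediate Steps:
$u{\left(h \right)} = -5 + h$
$T = -30$ ($T = \left(-5 - 5\right) 3 = \left(-10\right) 3 = -30$)
$c{\left(b,G \right)} = - G$ ($c{\left(b,G \right)} = - 2 G + G = - G$)
$\left(1212 + c{\left(T,31 \right)}\right)^{2} = \left(1212 - 31\right)^{2} = 1181^{2} = 1394761$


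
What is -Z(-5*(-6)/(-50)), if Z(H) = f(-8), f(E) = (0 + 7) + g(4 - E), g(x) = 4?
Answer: -11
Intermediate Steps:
f(E) = 11 (f(E) = (0 + 7) + 4 = 7 + 4 = 11)
Z(H) = 11
-Z(-5*(-6)/(-50)) = -1*11 = -11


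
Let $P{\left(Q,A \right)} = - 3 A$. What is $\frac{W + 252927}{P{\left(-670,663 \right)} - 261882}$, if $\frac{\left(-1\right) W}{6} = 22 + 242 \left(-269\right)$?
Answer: $- \frac{23829}{9773} \approx -2.4382$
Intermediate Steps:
$W = 390456$ ($W = - 6 \left(22 + 242 \left(-269\right)\right) = - 6 \left(22 - 65098\right) = \left(-6\right) \left(-65076\right) = 390456$)
$\frac{W + 252927}{P{\left(-670,663 \right)} - 261882} = \frac{390456 + 252927}{\left(-3\right) 663 - 261882} = \frac{643383}{-1989 - 261882} = \frac{643383}{-263871} = 643383 \left(- \frac{1}{263871}\right) = - \frac{23829}{9773}$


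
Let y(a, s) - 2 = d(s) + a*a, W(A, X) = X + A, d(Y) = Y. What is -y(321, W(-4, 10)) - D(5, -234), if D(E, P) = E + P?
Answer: -102820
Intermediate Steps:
W(A, X) = A + X
y(a, s) = 2 + s + a² (y(a, s) = 2 + (s + a*a) = 2 + (s + a²) = 2 + s + a²)
-y(321, W(-4, 10)) - D(5, -234) = -(2 + (-4 + 10) + 321²) - (5 - 234) = -(2 + 6 + 103041) - 1*(-229) = -1*103049 + 229 = -103049 + 229 = -102820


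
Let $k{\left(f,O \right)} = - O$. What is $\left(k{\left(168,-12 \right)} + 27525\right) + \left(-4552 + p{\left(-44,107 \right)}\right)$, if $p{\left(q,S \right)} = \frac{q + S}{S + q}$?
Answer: $22986$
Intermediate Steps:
$p{\left(q,S \right)} = 1$ ($p{\left(q,S \right)} = \frac{S + q}{S + q} = 1$)
$\left(k{\left(168,-12 \right)} + 27525\right) + \left(-4552 + p{\left(-44,107 \right)}\right) = \left(\left(-1\right) \left(-12\right) + 27525\right) + \left(-4552 + 1\right) = \left(12 + 27525\right) - 4551 = 27537 - 4551 = 22986$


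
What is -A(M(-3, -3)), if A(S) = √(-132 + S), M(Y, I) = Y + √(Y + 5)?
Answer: -I*√(135 - √2) ≈ -11.558*I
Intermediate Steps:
M(Y, I) = Y + √(5 + Y)
-A(M(-3, -3)) = -√(-132 + (-3 + √(5 - 3))) = -√(-132 + (-3 + √2)) = -√(-135 + √2)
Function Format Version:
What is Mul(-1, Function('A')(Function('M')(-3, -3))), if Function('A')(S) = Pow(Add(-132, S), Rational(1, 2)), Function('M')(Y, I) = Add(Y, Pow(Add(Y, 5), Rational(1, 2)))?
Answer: Mul(-1, I, Pow(Add(135, Mul(-1, Pow(2, Rational(1, 2)))), Rational(1, 2))) ≈ Mul(-11.558, I)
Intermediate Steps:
Function('M')(Y, I) = Add(Y, Pow(Add(5, Y), Rational(1, 2)))
Mul(-1, Function('A')(Function('M')(-3, -3))) = Mul(-1, Pow(Add(-132, Add(-3, Pow(Add(5, -3), Rational(1, 2)))), Rational(1, 2))) = Mul(-1, Pow(Add(-132, Add(-3, Pow(2, Rational(1, 2)))), Rational(1, 2))) = Mul(-1, Pow(Add(-135, Pow(2, Rational(1, 2))), Rational(1, 2)))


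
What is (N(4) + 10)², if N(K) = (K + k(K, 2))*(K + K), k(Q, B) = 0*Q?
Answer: 1764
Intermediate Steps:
k(Q, B) = 0
N(K) = 2*K² (N(K) = (K + 0)*(K + K) = K*(2*K) = 2*K²)
(N(4) + 10)² = (2*4² + 10)² = (2*16 + 10)² = (32 + 10)² = 42² = 1764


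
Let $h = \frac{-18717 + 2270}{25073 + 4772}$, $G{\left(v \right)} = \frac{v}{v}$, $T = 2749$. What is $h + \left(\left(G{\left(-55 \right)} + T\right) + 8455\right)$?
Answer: $\frac{334396778}{29845} \approx 11204.0$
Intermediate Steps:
$G{\left(v \right)} = 1$
$h = - \frac{16447}{29845} \approx -0.55108$
$h + \left(\left(G{\left(-55 \right)} + T\right) + 8455\right) = - \frac{16447}{29845} + \left(\left(1 + 2749\right) + 8455\right) = - \frac{16447}{29845} + \left(2750 + 8455\right) = - \frac{16447}{29845} + 11205 = \frac{334396778}{29845}$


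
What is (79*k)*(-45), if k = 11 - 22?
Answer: 39105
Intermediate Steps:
k = -11
(79*k)*(-45) = (79*(-11))*(-45) = -869*(-45) = 39105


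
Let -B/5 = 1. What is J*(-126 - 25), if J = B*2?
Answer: 1510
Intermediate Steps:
B = -5 (B = -5*1 = -5)
J = -10 (J = -5*2 = -10)
J*(-126 - 25) = -10*(-126 - 25) = -10*(-151) = 1510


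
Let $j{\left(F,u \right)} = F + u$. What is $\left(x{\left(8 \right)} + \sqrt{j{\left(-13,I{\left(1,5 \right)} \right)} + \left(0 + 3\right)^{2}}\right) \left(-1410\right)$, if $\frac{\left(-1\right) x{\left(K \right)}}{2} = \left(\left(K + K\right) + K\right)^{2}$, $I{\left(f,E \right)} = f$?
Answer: $1624320 - 1410 i \sqrt{3} \approx 1.6243 \cdot 10^{6} - 2442.2 i$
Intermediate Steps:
$x{\left(K \right)} = - 18 K^{2}$ ($x{\left(K \right)} = - 2 \left(\left(K + K\right) + K\right)^{2} = - 2 \left(2 K + K\right)^{2} = - 2 \left(3 K\right)^{2} = - 2 \cdot 9 K^{2} = - 18 K^{2}$)
$\left(x{\left(8 \right)} + \sqrt{j{\left(-13,I{\left(1,5 \right)} \right)} + \left(0 + 3\right)^{2}}\right) \left(-1410\right) = \left(- 18 \cdot 8^{2} + \sqrt{\left(-13 + 1\right) + \left(0 + 3\right)^{2}}\right) \left(-1410\right) = \left(\left(-18\right) 64 + \sqrt{-12 + 3^{2}}\right) \left(-1410\right) = \left(-1152 + \sqrt{-12 + 9}\right) \left(-1410\right) = \left(-1152 + \sqrt{-3}\right) \left(-1410\right) = \left(-1152 + i \sqrt{3}\right) \left(-1410\right) = 1624320 - 1410 i \sqrt{3}$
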